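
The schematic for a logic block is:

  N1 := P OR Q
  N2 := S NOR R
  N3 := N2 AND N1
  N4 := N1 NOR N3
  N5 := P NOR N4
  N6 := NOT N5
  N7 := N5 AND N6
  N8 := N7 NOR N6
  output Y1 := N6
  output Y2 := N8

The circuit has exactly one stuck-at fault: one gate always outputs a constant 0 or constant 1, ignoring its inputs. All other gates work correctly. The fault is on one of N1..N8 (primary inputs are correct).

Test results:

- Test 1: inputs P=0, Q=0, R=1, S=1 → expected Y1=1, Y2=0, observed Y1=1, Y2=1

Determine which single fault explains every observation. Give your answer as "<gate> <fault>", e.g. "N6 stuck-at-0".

Fault-free values for test 1 (P=0, Q=0, R=1, S=1): N1=0, N2=0, N3=0, N4=1, N5=0, N6=1, N7=0, N8=0, giving Y1=1, Y2=0. Observed Y1=1, Y2=1.
Test 1: faults giving observed Y1=1, Y2=1 are {N8 stuck-at-1}.
Only N8 stuck-at-1 is consistent with every test.

N8 stuck-at-1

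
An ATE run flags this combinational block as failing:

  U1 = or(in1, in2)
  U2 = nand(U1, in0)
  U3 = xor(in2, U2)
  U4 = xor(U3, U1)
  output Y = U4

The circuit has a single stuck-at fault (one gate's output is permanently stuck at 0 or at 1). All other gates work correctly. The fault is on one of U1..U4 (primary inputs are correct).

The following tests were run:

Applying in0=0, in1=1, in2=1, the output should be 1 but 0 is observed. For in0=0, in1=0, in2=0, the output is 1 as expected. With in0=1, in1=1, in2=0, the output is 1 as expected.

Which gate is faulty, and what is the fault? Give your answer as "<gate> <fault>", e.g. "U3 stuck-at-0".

Fault-free values for test 1 (in0=0, in1=1, in2=1): U1=1, U2=1, U3=0, U4=1, giving Y=1. Observed 0.
Test 1: faults giving observed 0 are {U1 stuck-at-0, U2 stuck-at-0, U3 stuck-at-1, U4 stuck-at-0}.
Test 2 (in0=0, in1=0, in2=0): fault-free U1=0, U2=1, U3=1, U4=1 → 1; observed 1. Eliminates U2 stuck-at-0, U4 stuck-at-0.
Test 3 (in0=1, in1=1, in2=0): fault-free U1=1, U2=0, U3=0, U4=1 → 1; observed 1. Eliminates U3 stuck-at-1.
Only U1 stuck-at-0 is consistent with every test.

U1 stuck-at-0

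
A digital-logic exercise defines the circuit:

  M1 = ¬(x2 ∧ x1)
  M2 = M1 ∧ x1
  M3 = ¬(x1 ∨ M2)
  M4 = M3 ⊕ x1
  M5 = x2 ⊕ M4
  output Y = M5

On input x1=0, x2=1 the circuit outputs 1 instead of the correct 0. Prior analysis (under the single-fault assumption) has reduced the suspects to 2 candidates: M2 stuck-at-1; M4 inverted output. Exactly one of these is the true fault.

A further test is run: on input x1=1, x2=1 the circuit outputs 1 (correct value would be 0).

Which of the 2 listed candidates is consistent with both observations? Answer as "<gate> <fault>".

Evaluate each candidate on input x1=1, x2=1:
  M2 stuck-at-1: M1=0, M2=1 [stuck-at-1], M3=0, M4=1, M5=0 → 0 — eliminated
  M4 inverted output: M1=0, M2=0, M3=0, M4=0 [inverted output], M5=1 → 1 — matches
Only M4 inverted output reproduces the observed 1.

M4 inverted output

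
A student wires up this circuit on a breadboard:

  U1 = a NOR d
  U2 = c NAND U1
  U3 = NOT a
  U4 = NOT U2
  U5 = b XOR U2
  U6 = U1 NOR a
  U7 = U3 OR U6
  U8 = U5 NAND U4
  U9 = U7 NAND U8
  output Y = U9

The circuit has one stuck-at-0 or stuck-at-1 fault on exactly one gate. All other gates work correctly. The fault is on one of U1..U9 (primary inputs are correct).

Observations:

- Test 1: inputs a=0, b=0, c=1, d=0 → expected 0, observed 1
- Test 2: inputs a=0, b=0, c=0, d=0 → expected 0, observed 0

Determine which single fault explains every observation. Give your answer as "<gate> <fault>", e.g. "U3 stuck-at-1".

U5 stuck-at-1

Fault-free values for test 1 (a=0, b=0, c=1, d=0): U1=1, U2=0, U3=1, U4=1, U5=0, U6=0, U7=1, U8=1, U9=0, giving Y=0. Observed 1.
Test 1: faults giving observed 1 are {U3 stuck-at-0, U5 stuck-at-1, U7 stuck-at-0, U8 stuck-at-0, U9 stuck-at-1}.
Test 2 (a=0, b=0, c=0, d=0): fault-free U1=1, U2=1, U3=1, U4=0, U5=1, U6=0, U7=1, U8=1, U9=0 → 0; observed 0. Eliminates U3 stuck-at-0, U7 stuck-at-0, U8 stuck-at-0, U9 stuck-at-1.
Only U5 stuck-at-1 is consistent with every test.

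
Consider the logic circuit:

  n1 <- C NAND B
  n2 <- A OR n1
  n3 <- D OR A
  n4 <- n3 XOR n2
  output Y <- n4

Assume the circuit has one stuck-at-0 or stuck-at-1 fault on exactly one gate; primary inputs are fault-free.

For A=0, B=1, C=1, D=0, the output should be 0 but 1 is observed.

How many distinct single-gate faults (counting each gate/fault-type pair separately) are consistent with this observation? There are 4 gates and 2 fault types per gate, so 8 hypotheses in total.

Fault-free: n1=0, n2=0, n3=0, n4=0 → 0. Observed 1.
  n1 stuck-at-0: output 0 ✗
  n1 stuck-at-1: output 1 ✓
  n2 stuck-at-0: output 0 ✗
  n2 stuck-at-1: output 1 ✓
  n3 stuck-at-0: output 0 ✗
  n3 stuck-at-1: output 1 ✓
  n4 stuck-at-0: output 0 ✗
  n4 stuck-at-1: output 1 ✓
Consistent faults: {n1 stuck-at-1, n2 stuck-at-1, n3 stuck-at-1, n4 stuck-at-1} — 4 in all.

4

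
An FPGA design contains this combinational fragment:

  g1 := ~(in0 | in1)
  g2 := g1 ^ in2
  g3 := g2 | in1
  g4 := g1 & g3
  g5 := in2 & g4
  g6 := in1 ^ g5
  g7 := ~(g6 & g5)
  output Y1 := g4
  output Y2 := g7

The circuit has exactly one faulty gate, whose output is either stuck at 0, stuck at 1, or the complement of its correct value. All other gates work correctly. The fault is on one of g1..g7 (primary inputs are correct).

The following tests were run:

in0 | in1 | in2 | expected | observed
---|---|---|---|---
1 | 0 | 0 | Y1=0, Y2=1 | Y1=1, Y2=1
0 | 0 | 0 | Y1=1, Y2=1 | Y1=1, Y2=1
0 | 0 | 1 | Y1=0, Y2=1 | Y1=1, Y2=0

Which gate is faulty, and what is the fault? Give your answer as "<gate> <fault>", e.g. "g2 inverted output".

Fault-free values for test 1 (in0=1, in1=0, in2=0): g1=0, g2=0, g3=0, g4=0, g5=0, g6=0, g7=1, giving Y1=0, Y2=1. Observed Y1=1, Y2=1.
Test 1: faults giving observed Y1=1, Y2=1 are {g1 stuck-at-1, g1 inverted output, g4 stuck-at-1, g4 inverted output}.
Test 2 (in0=0, in1=0, in2=0): fault-free g1=1, g2=1, g3=1, g4=1, g5=0, g6=0, g7=1 → Y1=1, Y2=1; observed Y1=1, Y2=1. Eliminates g1 inverted output, g4 inverted output.
Test 3 (in0=0, in1=0, in2=1): fault-free g1=1, g2=0, g3=0, g4=0, g5=0, g6=0, g7=1 → Y1=0, Y2=1; observed Y1=1, Y2=0. Eliminates g1 stuck-at-1.
Only g4 stuck-at-1 is consistent with every test.

g4 stuck-at-1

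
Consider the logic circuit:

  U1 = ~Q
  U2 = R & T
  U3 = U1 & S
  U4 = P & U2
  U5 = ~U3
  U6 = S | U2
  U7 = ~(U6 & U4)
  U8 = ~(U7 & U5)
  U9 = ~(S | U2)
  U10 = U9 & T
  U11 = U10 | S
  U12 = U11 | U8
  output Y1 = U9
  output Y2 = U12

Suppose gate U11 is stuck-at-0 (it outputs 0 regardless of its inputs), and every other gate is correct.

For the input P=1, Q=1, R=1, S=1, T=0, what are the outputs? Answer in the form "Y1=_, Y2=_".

Propagate with U11 forced: U1=0, U2=0, U3=0, U4=0, U5=1, U6=1, U7=1, U8=0, U9=0, U10=0, U11=0 [stuck-at-0], U12=0.
So the outputs are Y1=0, Y2=0. (Without the fault they would be Y1=0, Y2=1.)

Y1=0, Y2=0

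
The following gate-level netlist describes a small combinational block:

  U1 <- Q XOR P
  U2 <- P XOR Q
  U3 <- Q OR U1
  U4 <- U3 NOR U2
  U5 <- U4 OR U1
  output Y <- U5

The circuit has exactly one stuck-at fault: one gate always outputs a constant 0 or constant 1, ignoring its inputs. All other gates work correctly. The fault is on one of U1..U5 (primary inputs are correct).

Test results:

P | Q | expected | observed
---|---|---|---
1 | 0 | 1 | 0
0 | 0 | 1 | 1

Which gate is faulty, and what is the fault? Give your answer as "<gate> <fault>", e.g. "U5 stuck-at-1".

Fault-free values for test 1 (P=1, Q=0): U1=1, U2=1, U3=1, U4=0, U5=1, giving Y=1. Observed 0.
Test 1: faults giving observed 0 are {U1 stuck-at-0, U5 stuck-at-0}.
Test 2 (P=0, Q=0): fault-free U1=0, U2=0, U3=0, U4=1, U5=1 → 1; observed 1. Eliminates U5 stuck-at-0.
Only U1 stuck-at-0 is consistent with every test.

U1 stuck-at-0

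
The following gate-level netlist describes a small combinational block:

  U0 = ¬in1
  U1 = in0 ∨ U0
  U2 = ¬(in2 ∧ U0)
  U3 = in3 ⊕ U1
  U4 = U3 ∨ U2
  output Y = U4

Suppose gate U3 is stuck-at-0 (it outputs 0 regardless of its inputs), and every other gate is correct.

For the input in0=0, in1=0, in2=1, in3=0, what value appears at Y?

0

Propagate with U3 forced: U0=1, U1=1, U2=0, U3=0 [stuck-at-0], U4=0.
So Y = 0. (Without the fault it would be 1.)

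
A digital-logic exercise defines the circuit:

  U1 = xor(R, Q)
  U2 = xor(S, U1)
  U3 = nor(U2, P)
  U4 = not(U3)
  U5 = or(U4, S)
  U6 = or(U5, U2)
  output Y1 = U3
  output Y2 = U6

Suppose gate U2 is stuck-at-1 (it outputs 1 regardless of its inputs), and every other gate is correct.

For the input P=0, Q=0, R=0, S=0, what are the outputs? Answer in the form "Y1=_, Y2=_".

Propagate with U2 forced: U1=0, U2=1 [stuck-at-1], U3=0, U4=1, U5=1, U6=1.
So the outputs are Y1=0, Y2=1. (Without the fault they would be Y1=1, Y2=0.)

Y1=0, Y2=1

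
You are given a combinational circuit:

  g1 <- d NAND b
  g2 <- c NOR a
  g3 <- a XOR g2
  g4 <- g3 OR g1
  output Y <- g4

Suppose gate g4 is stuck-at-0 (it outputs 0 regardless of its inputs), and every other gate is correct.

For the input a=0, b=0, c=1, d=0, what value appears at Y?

Propagate with g4 forced: g1=1, g2=0, g3=0, g4=0 [stuck-at-0].
So Y = 0. (Without the fault it would be 1.)

0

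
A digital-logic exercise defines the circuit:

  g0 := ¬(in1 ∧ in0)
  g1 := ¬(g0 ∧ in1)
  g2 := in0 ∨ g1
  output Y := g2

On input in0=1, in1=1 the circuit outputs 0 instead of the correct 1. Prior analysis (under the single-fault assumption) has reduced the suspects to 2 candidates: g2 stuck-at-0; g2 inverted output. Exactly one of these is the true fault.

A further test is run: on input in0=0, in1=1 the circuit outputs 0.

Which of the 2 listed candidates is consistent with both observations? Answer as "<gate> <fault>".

Evaluate each candidate on input in0=0, in1=1:
  g2 stuck-at-0: g0=1, g1=0, g2=0 [stuck-at-0] → 0 — matches
  g2 inverted output: g0=1, g1=0, g2=1 [inverted output] → 1 — eliminated
Only g2 stuck-at-0 reproduces the observed 0.

g2 stuck-at-0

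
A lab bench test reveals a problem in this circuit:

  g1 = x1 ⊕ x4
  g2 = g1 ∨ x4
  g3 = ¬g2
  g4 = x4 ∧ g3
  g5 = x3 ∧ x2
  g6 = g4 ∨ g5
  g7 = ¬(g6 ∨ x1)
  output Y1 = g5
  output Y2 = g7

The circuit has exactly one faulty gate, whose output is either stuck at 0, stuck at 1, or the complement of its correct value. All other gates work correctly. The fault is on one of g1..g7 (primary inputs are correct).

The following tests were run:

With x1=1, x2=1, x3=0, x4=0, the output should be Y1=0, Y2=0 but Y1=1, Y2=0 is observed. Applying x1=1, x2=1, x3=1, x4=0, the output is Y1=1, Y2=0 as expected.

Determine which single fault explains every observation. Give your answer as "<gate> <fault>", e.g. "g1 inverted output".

Fault-free values for test 1 (x1=1, x2=1, x3=0, x4=0): g1=1, g2=1, g3=0, g4=0, g5=0, g6=0, g7=0, giving Y1=0, Y2=0. Observed Y1=1, Y2=0.
Test 1: faults giving observed Y1=1, Y2=0 are {g5 stuck-at-1, g5 inverted output}.
Test 2 (x1=1, x2=1, x3=1, x4=0): fault-free g1=1, g2=1, g3=0, g4=0, g5=1, g6=1, g7=0 → Y1=1, Y2=0; observed Y1=1, Y2=0. Eliminates g5 inverted output.
Only g5 stuck-at-1 is consistent with every test.

g5 stuck-at-1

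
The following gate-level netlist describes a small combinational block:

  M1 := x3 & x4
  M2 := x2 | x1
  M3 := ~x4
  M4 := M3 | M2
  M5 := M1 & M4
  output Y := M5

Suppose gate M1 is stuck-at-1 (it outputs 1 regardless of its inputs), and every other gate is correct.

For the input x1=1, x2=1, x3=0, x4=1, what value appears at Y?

1

Propagate with M1 forced: M1=1 [stuck-at-1], M2=1, M3=0, M4=1, M5=1.
So Y = 1. (Without the fault it would be 0.)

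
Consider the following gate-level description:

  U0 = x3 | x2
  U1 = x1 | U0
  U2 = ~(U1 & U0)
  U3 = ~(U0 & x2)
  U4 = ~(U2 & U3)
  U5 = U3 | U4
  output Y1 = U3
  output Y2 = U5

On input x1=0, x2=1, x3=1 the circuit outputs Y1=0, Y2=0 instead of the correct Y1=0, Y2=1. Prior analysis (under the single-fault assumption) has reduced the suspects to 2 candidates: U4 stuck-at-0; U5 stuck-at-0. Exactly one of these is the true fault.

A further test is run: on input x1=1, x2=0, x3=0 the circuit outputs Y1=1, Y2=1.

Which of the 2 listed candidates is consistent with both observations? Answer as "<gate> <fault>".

Evaluate each candidate on input x1=1, x2=0, x3=0:
  U4 stuck-at-0: U0=0, U1=1, U2=1, U3=1, U4=0 [stuck-at-0], U5=1 → Y1=1, Y2=1 — matches
  U5 stuck-at-0: U0=0, U1=1, U2=1, U3=1, U4=0, U5=0 [stuck-at-0] → Y1=1, Y2=0 — eliminated
Only U4 stuck-at-0 reproduces the observed Y1=1, Y2=1.

U4 stuck-at-0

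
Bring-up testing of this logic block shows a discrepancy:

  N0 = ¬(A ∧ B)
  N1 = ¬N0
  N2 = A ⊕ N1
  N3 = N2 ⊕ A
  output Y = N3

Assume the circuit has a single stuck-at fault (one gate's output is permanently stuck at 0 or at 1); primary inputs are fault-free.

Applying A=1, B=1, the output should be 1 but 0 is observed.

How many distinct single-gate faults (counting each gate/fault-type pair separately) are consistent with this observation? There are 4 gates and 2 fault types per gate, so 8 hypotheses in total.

4

Fault-free: N0=0, N1=1, N2=0, N3=1 → 1. Observed 0.
  N0 stuck-at-0: output 1 ✗
  N0 stuck-at-1: output 0 ✓
  N1 stuck-at-0: output 0 ✓
  N1 stuck-at-1: output 1 ✗
  N2 stuck-at-0: output 1 ✗
  N2 stuck-at-1: output 0 ✓
  N3 stuck-at-0: output 0 ✓
  N3 stuck-at-1: output 1 ✗
Consistent faults: {N0 stuck-at-1, N1 stuck-at-0, N2 stuck-at-1, N3 stuck-at-0} — 4 in all.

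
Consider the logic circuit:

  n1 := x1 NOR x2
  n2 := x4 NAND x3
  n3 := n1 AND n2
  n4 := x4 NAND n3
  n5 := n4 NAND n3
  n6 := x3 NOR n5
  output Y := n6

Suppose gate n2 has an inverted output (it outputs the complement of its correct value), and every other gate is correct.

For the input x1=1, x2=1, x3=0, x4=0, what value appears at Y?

0

Propagate with n2 forced: n1=0, n2=0 [inverted output], n3=0, n4=1, n5=1, n6=0.
So Y = 0. (Same as the fault-free value — the fault is masked on this input.)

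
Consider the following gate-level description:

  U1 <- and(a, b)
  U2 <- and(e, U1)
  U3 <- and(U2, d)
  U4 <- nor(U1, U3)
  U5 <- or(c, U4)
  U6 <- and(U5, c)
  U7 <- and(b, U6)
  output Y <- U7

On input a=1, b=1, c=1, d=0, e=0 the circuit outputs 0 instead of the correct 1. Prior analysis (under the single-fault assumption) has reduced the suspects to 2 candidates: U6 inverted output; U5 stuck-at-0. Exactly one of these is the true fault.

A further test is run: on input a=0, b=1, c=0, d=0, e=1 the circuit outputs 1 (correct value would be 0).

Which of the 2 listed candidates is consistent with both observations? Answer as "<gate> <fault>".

U6 inverted output

Evaluate each candidate on input a=0, b=1, c=0, d=0, e=1:
  U6 inverted output: U1=0, U2=0, U3=0, U4=1, U5=1, U6=1 [inverted output], U7=1 → 1 — matches
  U5 stuck-at-0: U1=0, U2=0, U3=0, U4=1, U5=0 [stuck-at-0], U6=0, U7=0 → 0 — eliminated
Only U6 inverted output reproduces the observed 1.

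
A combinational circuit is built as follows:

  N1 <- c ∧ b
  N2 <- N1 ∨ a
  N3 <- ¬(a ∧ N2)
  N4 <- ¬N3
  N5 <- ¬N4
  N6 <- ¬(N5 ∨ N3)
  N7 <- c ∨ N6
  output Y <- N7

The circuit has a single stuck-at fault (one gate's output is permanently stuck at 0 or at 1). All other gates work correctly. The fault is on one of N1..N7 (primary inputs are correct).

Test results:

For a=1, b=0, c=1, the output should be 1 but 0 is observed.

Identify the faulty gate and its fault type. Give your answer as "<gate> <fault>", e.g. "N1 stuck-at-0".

N7 stuck-at-0

Fault-free values for test 1 (a=1, b=0, c=1): N1=0, N2=1, N3=0, N4=1, N5=0, N6=1, N7=1, giving Y=1. Observed 0.
Test 1: faults giving observed 0 are {N7 stuck-at-0}.
Only N7 stuck-at-0 is consistent with every test.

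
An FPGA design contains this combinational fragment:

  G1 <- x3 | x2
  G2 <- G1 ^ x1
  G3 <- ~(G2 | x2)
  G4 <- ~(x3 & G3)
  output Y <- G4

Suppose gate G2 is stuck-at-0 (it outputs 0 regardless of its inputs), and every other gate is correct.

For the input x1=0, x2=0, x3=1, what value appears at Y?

0

Propagate with G2 forced: G1=1, G2=0 [stuck-at-0], G3=1, G4=0.
So Y = 0. (Without the fault it would be 1.)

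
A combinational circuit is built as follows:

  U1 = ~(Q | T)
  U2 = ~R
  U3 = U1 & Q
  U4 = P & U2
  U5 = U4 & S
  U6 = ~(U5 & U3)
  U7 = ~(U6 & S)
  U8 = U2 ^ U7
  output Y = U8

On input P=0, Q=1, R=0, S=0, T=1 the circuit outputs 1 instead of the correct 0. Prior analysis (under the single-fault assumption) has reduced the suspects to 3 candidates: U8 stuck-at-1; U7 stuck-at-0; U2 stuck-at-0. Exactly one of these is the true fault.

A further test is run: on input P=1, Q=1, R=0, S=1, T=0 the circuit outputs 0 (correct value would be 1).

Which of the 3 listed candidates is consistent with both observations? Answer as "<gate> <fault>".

U2 stuck-at-0

Evaluate each candidate on input P=1, Q=1, R=0, S=1, T=0:
  U8 stuck-at-1: U1=0, U2=1, U3=0, U4=1, U5=1, U6=1, U7=0, U8=1 [stuck-at-1] → 1 — eliminated
  U7 stuck-at-0: U1=0, U2=1, U3=0, U4=1, U5=1, U6=1, U7=0 [stuck-at-0], U8=1 → 1 — eliminated
  U2 stuck-at-0: U1=0, U2=0 [stuck-at-0], U3=0, U4=0, U5=0, U6=1, U7=0, U8=0 → 0 — matches
Only U2 stuck-at-0 reproduces the observed 0.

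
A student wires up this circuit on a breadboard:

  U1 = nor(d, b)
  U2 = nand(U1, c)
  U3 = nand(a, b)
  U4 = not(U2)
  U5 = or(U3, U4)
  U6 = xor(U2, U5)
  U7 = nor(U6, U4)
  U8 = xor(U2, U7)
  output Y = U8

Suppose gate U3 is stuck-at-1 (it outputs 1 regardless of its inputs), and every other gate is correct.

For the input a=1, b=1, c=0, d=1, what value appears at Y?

Propagate with U3 forced: U1=0, U2=1, U3=1 [stuck-at-1], U4=0, U5=1, U6=0, U7=1, U8=0.
So Y = 0. (Without the fault it would be 1.)

0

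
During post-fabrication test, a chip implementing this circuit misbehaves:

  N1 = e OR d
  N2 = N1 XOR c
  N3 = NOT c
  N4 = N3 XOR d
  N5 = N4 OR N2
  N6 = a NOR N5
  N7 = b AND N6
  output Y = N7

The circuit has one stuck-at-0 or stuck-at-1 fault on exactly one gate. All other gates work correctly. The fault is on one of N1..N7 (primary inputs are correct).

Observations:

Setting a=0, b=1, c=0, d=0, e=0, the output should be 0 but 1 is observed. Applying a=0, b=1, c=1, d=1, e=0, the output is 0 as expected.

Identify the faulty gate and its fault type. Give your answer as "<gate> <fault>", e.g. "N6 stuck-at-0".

N3 stuck-at-0

Fault-free values for test 1 (a=0, b=1, c=0, d=0, e=0): N1=0, N2=0, N3=1, N4=1, N5=1, N6=0, N7=0, giving Y=0. Observed 1.
Test 1: faults giving observed 1 are {N3 stuck-at-0, N4 stuck-at-0, N5 stuck-at-0, N6 stuck-at-1, N7 stuck-at-1}.
Test 2 (a=0, b=1, c=1, d=1, e=0): fault-free N1=1, N2=0, N3=0, N4=1, N5=1, N6=0, N7=0 → 0; observed 0. Eliminates N4 stuck-at-0, N5 stuck-at-0, N6 stuck-at-1, N7 stuck-at-1.
Only N3 stuck-at-0 is consistent with every test.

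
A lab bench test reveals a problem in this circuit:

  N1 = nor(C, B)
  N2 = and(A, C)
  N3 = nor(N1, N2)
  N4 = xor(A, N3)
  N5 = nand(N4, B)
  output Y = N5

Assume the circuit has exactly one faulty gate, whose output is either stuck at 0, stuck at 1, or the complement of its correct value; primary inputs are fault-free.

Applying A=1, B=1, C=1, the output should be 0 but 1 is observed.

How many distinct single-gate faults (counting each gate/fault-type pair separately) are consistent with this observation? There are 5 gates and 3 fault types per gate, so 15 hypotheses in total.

Fault-free: N1=0, N2=1, N3=0, N4=1, N5=0 → 0. Observed 1.
  N1: none of the 3 fault types match ✗
  N2: stuck-at-0, inverted output ✓; others ✗
  N3: stuck-at-1, inverted output ✓; others ✗
  N4: stuck-at-0, inverted output ✓; others ✗
  N5: stuck-at-1, inverted output ✓; others ✗
Consistent faults: {N2 stuck-at-0, N2 inverted output, N3 stuck-at-1, N3 inverted output, N4 stuck-at-0, N4 inverted output, N5 stuck-at-1, N5 inverted output} — 8 in all.

8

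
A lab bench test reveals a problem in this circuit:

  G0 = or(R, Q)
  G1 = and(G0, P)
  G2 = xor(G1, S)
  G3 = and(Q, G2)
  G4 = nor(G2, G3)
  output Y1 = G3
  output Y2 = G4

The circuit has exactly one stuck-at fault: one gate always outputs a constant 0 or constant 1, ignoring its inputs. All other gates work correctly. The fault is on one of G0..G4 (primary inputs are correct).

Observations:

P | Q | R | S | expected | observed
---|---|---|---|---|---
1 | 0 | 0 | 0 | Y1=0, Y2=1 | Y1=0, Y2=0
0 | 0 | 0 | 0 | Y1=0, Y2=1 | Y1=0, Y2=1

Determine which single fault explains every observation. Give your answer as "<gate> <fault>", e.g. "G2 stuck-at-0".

G0 stuck-at-1

Fault-free values for test 1 (P=1, Q=0, R=0, S=0): G0=0, G1=0, G2=0, G3=0, G4=1, giving Y1=0, Y2=1. Observed Y1=0, Y2=0.
Test 1: faults giving observed Y1=0, Y2=0 are {G0 stuck-at-1, G1 stuck-at-1, G2 stuck-at-1, G4 stuck-at-0}.
Test 2 (P=0, Q=0, R=0, S=0): fault-free G0=0, G1=0, G2=0, G3=0, G4=1 → Y1=0, Y2=1; observed Y1=0, Y2=1. Eliminates G1 stuck-at-1, G2 stuck-at-1, G4 stuck-at-0.
Only G0 stuck-at-1 is consistent with every test.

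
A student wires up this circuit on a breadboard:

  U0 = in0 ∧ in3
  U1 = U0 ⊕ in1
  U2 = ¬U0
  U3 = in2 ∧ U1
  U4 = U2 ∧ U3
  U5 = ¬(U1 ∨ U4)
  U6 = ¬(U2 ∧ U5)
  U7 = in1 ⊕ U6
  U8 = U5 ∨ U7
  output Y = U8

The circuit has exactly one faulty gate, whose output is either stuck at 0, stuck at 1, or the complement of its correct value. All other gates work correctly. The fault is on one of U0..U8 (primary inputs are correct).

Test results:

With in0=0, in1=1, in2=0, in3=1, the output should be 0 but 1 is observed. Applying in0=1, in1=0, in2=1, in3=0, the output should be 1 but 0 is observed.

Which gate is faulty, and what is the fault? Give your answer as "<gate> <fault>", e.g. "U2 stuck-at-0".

U8 inverted output

Fault-free values for test 1 (in0=0, in1=1, in2=0, in3=1): U0=0, U1=1, U2=1, U3=0, U4=0, U5=0, U6=1, U7=0, U8=0, giving Y=0. Observed 1.
Test 1: faults giving observed 1 are {U0 stuck-at-1, U0 inverted output, U1 stuck-at-0, U1 inverted output, U5 stuck-at-1, U5 inverted output, U6 stuck-at-0, U6 inverted output, U7 stuck-at-1, U7 inverted output, U8 stuck-at-1, U8 inverted output}.
Test 2 (in0=1, in1=0, in2=1, in3=0): fault-free U0=0, U1=0, U2=1, U3=0, U4=0, U5=1, U6=0, U7=0, U8=1 → 1; observed 0. Eliminates U0 stuck-at-1, U0 inverted output, U1 stuck-at-0, U1 inverted output, U5 stuck-at-1, U5 inverted output, U6 stuck-at-0, U6 inverted output, U7 stuck-at-1, U7 inverted output, U8 stuck-at-1.
Only U8 inverted output is consistent with every test.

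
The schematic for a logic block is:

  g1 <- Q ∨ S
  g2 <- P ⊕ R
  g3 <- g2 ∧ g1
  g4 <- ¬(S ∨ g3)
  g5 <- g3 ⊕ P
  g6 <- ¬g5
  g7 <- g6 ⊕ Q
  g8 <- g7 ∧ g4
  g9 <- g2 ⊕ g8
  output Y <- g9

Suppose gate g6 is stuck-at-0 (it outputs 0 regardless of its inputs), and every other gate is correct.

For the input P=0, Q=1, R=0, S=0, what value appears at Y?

1

Propagate with g6 forced: g1=1, g2=0, g3=0, g4=1, g5=0, g6=0 [stuck-at-0], g7=1, g8=1, g9=1.
So Y = 1. (Without the fault it would be 0.)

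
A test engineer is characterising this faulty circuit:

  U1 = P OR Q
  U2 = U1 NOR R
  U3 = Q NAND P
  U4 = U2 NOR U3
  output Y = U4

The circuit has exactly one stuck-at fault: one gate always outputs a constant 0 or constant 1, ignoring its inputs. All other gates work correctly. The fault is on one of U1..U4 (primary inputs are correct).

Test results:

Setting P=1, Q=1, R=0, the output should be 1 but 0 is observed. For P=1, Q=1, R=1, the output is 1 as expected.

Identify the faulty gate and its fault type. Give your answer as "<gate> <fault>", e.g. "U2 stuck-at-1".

U1 stuck-at-0

Fault-free values for test 1 (P=1, Q=1, R=0): U1=1, U2=0, U3=0, U4=1, giving Y=1. Observed 0.
Test 1: faults giving observed 0 are {U1 stuck-at-0, U2 stuck-at-1, U3 stuck-at-1, U4 stuck-at-0}.
Test 2 (P=1, Q=1, R=1): fault-free U1=1, U2=0, U3=0, U4=1 → 1; observed 1. Eliminates U2 stuck-at-1, U3 stuck-at-1, U4 stuck-at-0.
Only U1 stuck-at-0 is consistent with every test.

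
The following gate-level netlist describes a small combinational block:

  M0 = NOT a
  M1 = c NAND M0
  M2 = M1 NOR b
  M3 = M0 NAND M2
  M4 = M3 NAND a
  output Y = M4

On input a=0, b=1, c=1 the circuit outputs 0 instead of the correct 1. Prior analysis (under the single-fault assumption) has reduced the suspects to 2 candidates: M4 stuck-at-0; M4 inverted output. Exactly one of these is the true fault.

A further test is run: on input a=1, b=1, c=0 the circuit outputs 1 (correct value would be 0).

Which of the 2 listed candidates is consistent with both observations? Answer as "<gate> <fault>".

Evaluate each candidate on input a=1, b=1, c=0:
  M4 stuck-at-0: M0=0, M1=1, M2=0, M3=1, M4=0 [stuck-at-0] → 0 — eliminated
  M4 inverted output: M0=0, M1=1, M2=0, M3=1, M4=1 [inverted output] → 1 — matches
Only M4 inverted output reproduces the observed 1.

M4 inverted output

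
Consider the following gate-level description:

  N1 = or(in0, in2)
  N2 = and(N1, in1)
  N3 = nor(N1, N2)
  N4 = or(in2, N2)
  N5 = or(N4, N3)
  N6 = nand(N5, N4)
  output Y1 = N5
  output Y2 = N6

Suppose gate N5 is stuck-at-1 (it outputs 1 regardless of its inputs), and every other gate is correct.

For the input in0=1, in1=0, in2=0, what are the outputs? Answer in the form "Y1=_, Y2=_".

Y1=1, Y2=1

Propagate with N5 forced: N1=1, N2=0, N3=0, N4=0, N5=1 [stuck-at-1], N6=1.
So the outputs are Y1=1, Y2=1. (Without the fault they would be Y1=0, Y2=1.)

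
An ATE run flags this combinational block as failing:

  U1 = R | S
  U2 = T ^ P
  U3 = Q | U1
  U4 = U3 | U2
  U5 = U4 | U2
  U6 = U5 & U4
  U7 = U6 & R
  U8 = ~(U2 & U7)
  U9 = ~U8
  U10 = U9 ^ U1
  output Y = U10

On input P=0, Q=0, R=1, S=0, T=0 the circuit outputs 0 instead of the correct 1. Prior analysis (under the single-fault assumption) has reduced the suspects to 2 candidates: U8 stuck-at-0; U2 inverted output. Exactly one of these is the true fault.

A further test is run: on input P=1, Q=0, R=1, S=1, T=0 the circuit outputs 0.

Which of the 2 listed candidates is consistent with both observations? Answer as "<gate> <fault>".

Evaluate each candidate on input P=1, Q=0, R=1, S=1, T=0:
  U8 stuck-at-0: U1=1, U2=1, U3=1, U4=1, U5=1, U6=1, U7=1, U8=0 [stuck-at-0], U9=1, U10=0 → 0 — matches
  U2 inverted output: U1=1, U2=0 [inverted output], U3=1, U4=1, U5=1, U6=1, U7=1, U8=1, U9=0, U10=1 → 1 — eliminated
Only U8 stuck-at-0 reproduces the observed 0.

U8 stuck-at-0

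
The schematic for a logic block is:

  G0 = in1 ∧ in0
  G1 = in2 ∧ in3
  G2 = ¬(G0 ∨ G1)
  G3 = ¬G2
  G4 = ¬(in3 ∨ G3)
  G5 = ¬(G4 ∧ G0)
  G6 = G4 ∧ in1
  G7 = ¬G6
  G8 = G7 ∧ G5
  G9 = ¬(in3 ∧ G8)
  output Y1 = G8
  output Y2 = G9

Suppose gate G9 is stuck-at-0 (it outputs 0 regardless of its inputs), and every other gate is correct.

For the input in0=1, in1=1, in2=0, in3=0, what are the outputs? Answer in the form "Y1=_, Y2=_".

Propagate with G9 forced: G0=1, G1=0, G2=0, G3=1, G4=0, G5=1, G6=0, G7=1, G8=1, G9=0 [stuck-at-0].
So the outputs are Y1=1, Y2=0. (Without the fault they would be Y1=1, Y2=1.)

Y1=1, Y2=0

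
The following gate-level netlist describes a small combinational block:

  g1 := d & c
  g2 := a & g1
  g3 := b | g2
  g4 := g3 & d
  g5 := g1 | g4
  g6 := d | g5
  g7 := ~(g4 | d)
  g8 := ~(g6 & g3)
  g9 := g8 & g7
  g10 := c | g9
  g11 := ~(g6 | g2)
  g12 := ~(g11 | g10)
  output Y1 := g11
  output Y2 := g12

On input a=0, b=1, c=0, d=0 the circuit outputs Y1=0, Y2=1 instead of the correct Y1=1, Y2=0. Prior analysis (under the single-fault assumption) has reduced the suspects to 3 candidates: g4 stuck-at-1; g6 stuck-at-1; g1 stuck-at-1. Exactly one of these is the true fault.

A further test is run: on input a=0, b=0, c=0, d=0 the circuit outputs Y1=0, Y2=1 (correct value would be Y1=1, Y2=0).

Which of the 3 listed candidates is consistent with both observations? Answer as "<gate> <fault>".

Evaluate each candidate on input a=0, b=0, c=0, d=0:
  g4 stuck-at-1: g1=0, g2=0, g3=0, g4=1 [stuck-at-1], g5=1, g6=1, g7=0, g8=1, g9=0, g10=0, g11=0, g12=1 → Y1=0, Y2=1 — matches
  g6 stuck-at-1: g1=0, g2=0, g3=0, g4=0, g5=0, g6=1 [stuck-at-1], g7=1, g8=1, g9=1, g10=1, g11=0, g12=0 → Y1=0, Y2=0 — eliminated
  g1 stuck-at-1: g1=1 [stuck-at-1], g2=0, g3=0, g4=0, g5=1, g6=1, g7=1, g8=1, g9=1, g10=1, g11=0, g12=0 → Y1=0, Y2=0 — eliminated
Only g4 stuck-at-1 reproduces the observed Y1=0, Y2=1.

g4 stuck-at-1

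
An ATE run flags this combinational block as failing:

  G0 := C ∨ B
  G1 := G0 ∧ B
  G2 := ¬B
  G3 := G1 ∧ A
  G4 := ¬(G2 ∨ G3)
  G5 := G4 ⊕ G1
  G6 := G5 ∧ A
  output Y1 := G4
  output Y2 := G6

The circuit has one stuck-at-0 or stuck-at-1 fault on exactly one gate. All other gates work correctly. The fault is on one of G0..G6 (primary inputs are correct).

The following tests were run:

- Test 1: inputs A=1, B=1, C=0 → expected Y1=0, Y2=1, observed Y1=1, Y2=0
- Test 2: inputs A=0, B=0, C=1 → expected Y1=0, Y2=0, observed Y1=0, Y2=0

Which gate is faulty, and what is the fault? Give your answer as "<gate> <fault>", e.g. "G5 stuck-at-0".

G3 stuck-at-0

Fault-free values for test 1 (A=1, B=1, C=0): G0=1, G1=1, G2=0, G3=1, G4=0, G5=1, G6=1, giving Y1=0, Y2=1. Observed Y1=1, Y2=0.
Test 1: faults giving observed Y1=1, Y2=0 are {G3 stuck-at-0, G4 stuck-at-1}.
Test 2 (A=0, B=0, C=1): fault-free G0=1, G1=0, G2=1, G3=0, G4=0, G5=0, G6=0 → Y1=0, Y2=0; observed Y1=0, Y2=0. Eliminates G4 stuck-at-1.
Only G3 stuck-at-0 is consistent with every test.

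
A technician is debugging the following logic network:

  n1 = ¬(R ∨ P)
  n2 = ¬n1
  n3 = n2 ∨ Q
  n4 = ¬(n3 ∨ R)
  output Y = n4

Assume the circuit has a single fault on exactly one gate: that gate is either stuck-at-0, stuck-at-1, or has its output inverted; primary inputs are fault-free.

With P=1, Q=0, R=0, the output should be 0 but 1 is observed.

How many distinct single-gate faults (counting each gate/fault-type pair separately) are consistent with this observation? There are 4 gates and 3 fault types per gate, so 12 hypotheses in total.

Fault-free: n1=0, n2=1, n3=1, n4=0 → 0. Observed 1.
  n1 stuck-at-0: output 0 ✗
  n1 stuck-at-1: output 1 ✓
  n1 inverted output: output 1 ✓
  n2 stuck-at-0: output 1 ✓
  n2 stuck-at-1: output 0 ✗
  n2 inverted output: output 1 ✓
  n3 stuck-at-0: output 1 ✓
  n3 stuck-at-1: output 0 ✗
  n3 inverted output: output 1 ✓
  n4 stuck-at-0: output 0 ✗
  n4 stuck-at-1: output 1 ✓
  n4 inverted output: output 1 ✓
Consistent faults: {n1 stuck-at-1, n1 inverted output, n2 stuck-at-0, n2 inverted output, n3 stuck-at-0, n3 inverted output, n4 stuck-at-1, n4 inverted output} — 8 in all.

8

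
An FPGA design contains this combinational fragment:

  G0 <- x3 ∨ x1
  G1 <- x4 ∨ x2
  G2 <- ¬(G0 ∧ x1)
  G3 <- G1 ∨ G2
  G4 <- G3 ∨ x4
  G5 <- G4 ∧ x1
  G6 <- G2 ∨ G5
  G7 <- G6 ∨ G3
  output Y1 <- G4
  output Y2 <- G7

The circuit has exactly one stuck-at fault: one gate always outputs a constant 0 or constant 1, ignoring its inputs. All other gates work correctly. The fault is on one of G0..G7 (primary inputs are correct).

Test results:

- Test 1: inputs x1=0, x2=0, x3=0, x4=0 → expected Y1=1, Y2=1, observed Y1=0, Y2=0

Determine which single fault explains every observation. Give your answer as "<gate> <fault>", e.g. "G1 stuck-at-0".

G2 stuck-at-0

Fault-free values for test 1 (x1=0, x2=0, x3=0, x4=0): G0=0, G1=0, G2=1, G3=1, G4=1, G5=0, G6=1, G7=1, giving Y1=1, Y2=1. Observed Y1=0, Y2=0.
Test 1: faults giving observed Y1=0, Y2=0 are {G2 stuck-at-0}.
Only G2 stuck-at-0 is consistent with every test.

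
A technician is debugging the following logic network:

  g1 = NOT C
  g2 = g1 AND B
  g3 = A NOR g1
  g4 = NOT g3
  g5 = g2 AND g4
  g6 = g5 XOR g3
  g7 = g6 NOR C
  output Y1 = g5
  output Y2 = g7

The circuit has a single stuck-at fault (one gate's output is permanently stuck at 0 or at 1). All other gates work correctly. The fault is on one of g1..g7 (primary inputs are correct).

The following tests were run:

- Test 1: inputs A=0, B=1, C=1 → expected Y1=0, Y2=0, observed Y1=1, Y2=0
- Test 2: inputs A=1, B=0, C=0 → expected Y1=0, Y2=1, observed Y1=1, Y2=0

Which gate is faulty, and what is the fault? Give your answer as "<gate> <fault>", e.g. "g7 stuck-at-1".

g5 stuck-at-1

Fault-free values for test 1 (A=0, B=1, C=1): g1=0, g2=0, g3=1, g4=0, g5=0, g6=1, g7=0, giving Y1=0, Y2=0. Observed Y1=1, Y2=0.
Test 1: faults giving observed Y1=1, Y2=0 are {g1 stuck-at-1, g5 stuck-at-1}.
Test 2 (A=1, B=0, C=0): fault-free g1=1, g2=0, g3=0, g4=1, g5=0, g6=0, g7=1 → Y1=0, Y2=1; observed Y1=1, Y2=0. Eliminates g1 stuck-at-1.
Only g5 stuck-at-1 is consistent with every test.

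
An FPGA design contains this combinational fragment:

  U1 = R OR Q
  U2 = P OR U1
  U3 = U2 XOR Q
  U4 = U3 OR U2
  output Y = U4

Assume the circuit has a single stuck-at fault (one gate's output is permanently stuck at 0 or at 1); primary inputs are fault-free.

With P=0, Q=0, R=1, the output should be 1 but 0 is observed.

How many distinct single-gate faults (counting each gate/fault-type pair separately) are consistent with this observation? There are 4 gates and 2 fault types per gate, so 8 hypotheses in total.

3

Fault-free: U1=1, U2=1, U3=1, U4=1 → 1. Observed 0.
  U1 stuck-at-0: output 0 ✓
  U1 stuck-at-1: output 1 ✗
  U2 stuck-at-0: output 0 ✓
  U2 stuck-at-1: output 1 ✗
  U3 stuck-at-0: output 1 ✗
  U3 stuck-at-1: output 1 ✗
  U4 stuck-at-0: output 0 ✓
  U4 stuck-at-1: output 1 ✗
Consistent faults: {U1 stuck-at-0, U2 stuck-at-0, U4 stuck-at-0} — 3 in all.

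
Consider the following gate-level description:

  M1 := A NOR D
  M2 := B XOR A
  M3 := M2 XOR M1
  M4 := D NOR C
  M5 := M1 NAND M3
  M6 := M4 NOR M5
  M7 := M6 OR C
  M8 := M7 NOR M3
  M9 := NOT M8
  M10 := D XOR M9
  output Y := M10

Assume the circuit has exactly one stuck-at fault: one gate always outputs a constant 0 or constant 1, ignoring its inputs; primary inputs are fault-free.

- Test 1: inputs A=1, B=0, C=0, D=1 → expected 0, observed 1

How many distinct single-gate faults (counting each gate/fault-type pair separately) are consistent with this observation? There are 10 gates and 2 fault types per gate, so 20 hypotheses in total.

6

Fault-free: M1=0, M2=1, M3=1, M4=0, M5=1, M6=0, M7=0, M8=0, M9=1, M10=0 → 0. Observed 1.
  M1: stuck-at-1 ✓; others ✗
  M2: stuck-at-0 ✓; others ✗
  M3: stuck-at-0 ✓; others ✗
  M4: none of the 2 fault types match ✗
  M5: none of the 2 fault types match ✗
  M6: none of the 2 fault types match ✗
  M7: none of the 2 fault types match ✗
  M8: stuck-at-1 ✓; others ✗
  M9: stuck-at-0 ✓; others ✗
  M10: stuck-at-1 ✓; others ✗
Consistent faults: {M1 stuck-at-1, M2 stuck-at-0, M3 stuck-at-0, M8 stuck-at-1, M9 stuck-at-0, M10 stuck-at-1} — 6 in all.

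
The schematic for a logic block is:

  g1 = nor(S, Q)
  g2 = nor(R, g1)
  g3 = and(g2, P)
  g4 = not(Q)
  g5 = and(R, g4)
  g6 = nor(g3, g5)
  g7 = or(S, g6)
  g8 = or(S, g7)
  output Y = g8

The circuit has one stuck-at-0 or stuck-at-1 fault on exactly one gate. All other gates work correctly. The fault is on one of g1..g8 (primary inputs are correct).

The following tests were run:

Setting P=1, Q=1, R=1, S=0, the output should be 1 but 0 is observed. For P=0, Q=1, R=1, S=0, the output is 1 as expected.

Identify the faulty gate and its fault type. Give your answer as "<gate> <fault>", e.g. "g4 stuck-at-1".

Fault-free values for test 1 (P=1, Q=1, R=1, S=0): g1=0, g2=0, g3=0, g4=0, g5=0, g6=1, g7=1, g8=1, giving Y=1. Observed 0.
Test 1: faults giving observed 0 are {g2 stuck-at-1, g3 stuck-at-1, g4 stuck-at-1, g5 stuck-at-1, g6 stuck-at-0, g7 stuck-at-0, g8 stuck-at-0}.
Test 2 (P=0, Q=1, R=1, S=0): fault-free g1=0, g2=0, g3=0, g4=0, g5=0, g6=1, g7=1, g8=1 → 1; observed 1. Eliminates g3 stuck-at-1, g4 stuck-at-1, g5 stuck-at-1, g6 stuck-at-0, g7 stuck-at-0, g8 stuck-at-0.
Only g2 stuck-at-1 is consistent with every test.

g2 stuck-at-1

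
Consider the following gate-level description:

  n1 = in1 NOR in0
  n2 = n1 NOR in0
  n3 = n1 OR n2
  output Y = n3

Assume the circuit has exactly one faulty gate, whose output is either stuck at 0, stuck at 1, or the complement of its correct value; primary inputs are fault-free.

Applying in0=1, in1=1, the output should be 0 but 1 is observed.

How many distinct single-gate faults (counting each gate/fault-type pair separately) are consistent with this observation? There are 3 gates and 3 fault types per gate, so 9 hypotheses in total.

Fault-free: n1=0, n2=0, n3=0 → 0. Observed 1.
  n1 stuck-at-0: output 0 ✗
  n1 stuck-at-1: output 1 ✓
  n1 inverted output: output 1 ✓
  n2 stuck-at-0: output 0 ✗
  n2 stuck-at-1: output 1 ✓
  n2 inverted output: output 1 ✓
  n3 stuck-at-0: output 0 ✗
  n3 stuck-at-1: output 1 ✓
  n3 inverted output: output 1 ✓
Consistent faults: {n1 stuck-at-1, n1 inverted output, n2 stuck-at-1, n2 inverted output, n3 stuck-at-1, n3 inverted output} — 6 in all.

6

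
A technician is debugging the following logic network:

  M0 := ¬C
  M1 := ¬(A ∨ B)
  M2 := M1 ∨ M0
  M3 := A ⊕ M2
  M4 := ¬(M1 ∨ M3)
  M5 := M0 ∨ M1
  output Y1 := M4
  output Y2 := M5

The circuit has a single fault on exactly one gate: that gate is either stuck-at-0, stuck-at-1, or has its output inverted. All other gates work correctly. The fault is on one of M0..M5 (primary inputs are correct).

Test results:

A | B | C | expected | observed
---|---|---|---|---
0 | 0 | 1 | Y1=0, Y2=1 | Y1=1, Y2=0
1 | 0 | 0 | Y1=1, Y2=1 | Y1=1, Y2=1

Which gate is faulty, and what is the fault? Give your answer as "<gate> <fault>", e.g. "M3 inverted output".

M1 stuck-at-0

Fault-free values for test 1 (A=0, B=0, C=1): M0=0, M1=1, M2=1, M3=1, M4=0, M5=1, giving Y1=0, Y2=1. Observed Y1=1, Y2=0.
Test 1: faults giving observed Y1=1, Y2=0 are {M1 stuck-at-0, M1 inverted output}.
Test 2 (A=1, B=0, C=0): fault-free M0=1, M1=0, M2=1, M3=0, M4=1, M5=1 → Y1=1, Y2=1; observed Y1=1, Y2=1. Eliminates M1 inverted output.
Only M1 stuck-at-0 is consistent with every test.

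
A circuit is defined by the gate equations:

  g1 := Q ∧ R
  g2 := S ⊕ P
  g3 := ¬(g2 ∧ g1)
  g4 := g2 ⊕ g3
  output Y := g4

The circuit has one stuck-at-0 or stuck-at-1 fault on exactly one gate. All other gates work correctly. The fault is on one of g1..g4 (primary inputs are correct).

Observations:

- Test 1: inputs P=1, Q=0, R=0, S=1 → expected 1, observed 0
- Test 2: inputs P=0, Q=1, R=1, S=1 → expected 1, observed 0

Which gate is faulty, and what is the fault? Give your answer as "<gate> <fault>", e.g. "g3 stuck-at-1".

Fault-free values for test 1 (P=1, Q=0, R=0, S=1): g1=0, g2=0, g3=1, g4=1, giving Y=1. Observed 0.
Test 1: faults giving observed 0 are {g2 stuck-at-1, g3 stuck-at-0, g4 stuck-at-0}.
Test 2 (P=0, Q=1, R=1, S=1): fault-free g1=1, g2=1, g3=0, g4=1 → 1; observed 0. Eliminates g2 stuck-at-1, g3 stuck-at-0.
Only g4 stuck-at-0 is consistent with every test.

g4 stuck-at-0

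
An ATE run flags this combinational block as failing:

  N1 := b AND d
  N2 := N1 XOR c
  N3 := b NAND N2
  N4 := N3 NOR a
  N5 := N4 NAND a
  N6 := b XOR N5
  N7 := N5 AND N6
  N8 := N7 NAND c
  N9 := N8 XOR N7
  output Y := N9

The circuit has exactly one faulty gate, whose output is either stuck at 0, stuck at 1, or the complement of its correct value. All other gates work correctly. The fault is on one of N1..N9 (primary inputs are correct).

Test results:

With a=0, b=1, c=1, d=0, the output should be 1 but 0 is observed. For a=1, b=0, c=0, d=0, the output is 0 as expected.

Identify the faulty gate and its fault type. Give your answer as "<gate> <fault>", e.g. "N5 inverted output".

Fault-free values for test 1 (a=0, b=1, c=1, d=0): N1=0, N2=1, N3=0, N4=1, N5=1, N6=0, N7=0, N8=1, N9=1, giving Y=1. Observed 0.
Test 1: faults giving observed 0 are {N8 stuck-at-0, N8 inverted output, N9 stuck-at-0, N9 inverted output}.
Test 2 (a=1, b=0, c=0, d=0): fault-free N1=0, N2=0, N3=1, N4=0, N5=1, N6=1, N7=1, N8=1, N9=0 → 0; observed 0. Eliminates N8 stuck-at-0, N8 inverted output, N9 inverted output.
Only N9 stuck-at-0 is consistent with every test.

N9 stuck-at-0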